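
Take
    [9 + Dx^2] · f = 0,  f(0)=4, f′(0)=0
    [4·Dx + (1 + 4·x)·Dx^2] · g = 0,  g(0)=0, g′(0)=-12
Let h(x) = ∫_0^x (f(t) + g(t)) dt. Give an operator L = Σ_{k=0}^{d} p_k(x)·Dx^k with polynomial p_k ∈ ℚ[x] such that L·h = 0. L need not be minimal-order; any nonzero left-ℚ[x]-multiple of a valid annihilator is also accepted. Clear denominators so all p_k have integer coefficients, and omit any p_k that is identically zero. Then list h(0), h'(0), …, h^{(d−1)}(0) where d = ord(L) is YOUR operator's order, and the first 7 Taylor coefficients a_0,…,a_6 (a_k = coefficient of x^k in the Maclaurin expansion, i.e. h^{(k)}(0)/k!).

L = (3780 + 2592·x + 5184·x^2)·Dx^2 + (369 + 2124·x + 3888·x^2 + 5184·x^3)·Dx^3 + (420 + 288·x + 576·x^2)·Dx^4 + (41 + 236·x + 432·x^2 + 576·x^3)·Dx^5  (order 5).
h: a_k = 0, 4, -6, 2, -16, 411/10, -512/5, …
ICs: h(0) = 0, h′(0) = 4, h′′(0) = -12, h′′′(0) = 12, h′′′′(0) = -384.

f: a_k = 4, 0, -18, 0, 27/2, 0, -81/20, …
g: a_k = 0, -12, 24, -64, 192, -3072/5, 2048, …
L₀ := lclm(L_f,L_g); ord L₀ ≤ 2+2.
h=∫h₀ ⇒ L = L₀·Dx.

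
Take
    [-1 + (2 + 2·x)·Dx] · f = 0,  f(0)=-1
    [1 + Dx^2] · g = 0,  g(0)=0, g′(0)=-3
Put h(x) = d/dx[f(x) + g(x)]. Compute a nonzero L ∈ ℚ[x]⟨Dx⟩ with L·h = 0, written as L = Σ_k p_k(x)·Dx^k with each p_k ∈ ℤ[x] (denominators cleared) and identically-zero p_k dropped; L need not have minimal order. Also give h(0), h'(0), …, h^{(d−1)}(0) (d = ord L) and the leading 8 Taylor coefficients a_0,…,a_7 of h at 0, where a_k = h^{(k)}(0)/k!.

f: a_k = -1, -1/2, 1/8, -1/16, 5/128, -7/256, 21/1024, -33/2048, …
g: a_k = 0, -3, 0, 1/2, 0, -1/40, 0, 1/1680, …
Weyl lclm of L_f,L_g ⇒ L₀ (ord ≤ 3).
Differentiate: ansatz ord ≤ ord L₀ ⇒ L.
L = (-19 - 8·x - 4·x^2) + (-14 - 30·x - 24·x^2 - 8·x^3)·Dx + (-19 - 8·x - 4·x^2)·Dx^2 + (-14 - 30·x - 24·x^2 - 8·x^3)·Dx^3  (order 3).
h: a_k = -7/2, 1/4, 21/16, 5/32, -67/256, 63/512, -3337/30720, 429/4096, …
ICs: h(0) = -7/2, h′(0) = 1/4, h′′(0) = 21/8.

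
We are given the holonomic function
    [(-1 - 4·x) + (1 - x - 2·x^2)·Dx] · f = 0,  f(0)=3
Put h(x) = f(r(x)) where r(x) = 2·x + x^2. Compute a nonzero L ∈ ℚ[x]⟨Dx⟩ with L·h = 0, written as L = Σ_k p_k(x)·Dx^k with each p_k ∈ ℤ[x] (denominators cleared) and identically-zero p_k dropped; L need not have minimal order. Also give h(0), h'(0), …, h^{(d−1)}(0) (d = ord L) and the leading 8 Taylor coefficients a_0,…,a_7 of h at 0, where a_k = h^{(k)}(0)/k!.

L = (2 + 16·x + 8·x^2) + (-1 + 3·x + 6·x^2 + 2·x^3)·Dx  (order 1).
h: a_k = 3, 6, 39, 156, 717, 3162, 14103, 62712, …
ICs: h(0) = 3.

f: a_k = 3, 3, 9, 15, 33, 63, 129, 255, …
L₀ from L_f via x↦r, Dx↦r'^{-1}Dx.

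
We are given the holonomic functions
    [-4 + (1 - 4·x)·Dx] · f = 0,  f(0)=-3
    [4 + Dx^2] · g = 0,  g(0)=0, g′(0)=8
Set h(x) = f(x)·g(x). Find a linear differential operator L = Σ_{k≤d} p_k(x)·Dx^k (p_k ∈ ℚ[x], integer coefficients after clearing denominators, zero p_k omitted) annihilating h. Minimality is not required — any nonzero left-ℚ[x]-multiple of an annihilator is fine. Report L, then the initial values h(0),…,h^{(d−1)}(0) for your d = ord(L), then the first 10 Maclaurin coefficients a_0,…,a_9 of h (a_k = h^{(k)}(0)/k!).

L = (-4 + 16·x) + 8·Dx + (-1 + 4·x)·Dx^2  (order 2).
h: a_k = 0, -24, -96, -368, -1472, -29456/5, -117824/5, -9897184/105, -39588736/105, -203599216/135, …
ICs: h(0) = 0, h′(0) = -24.

f: a_k = -3, -12, -48, -192, -768, -3072, -12288, -49152, -196608, -786432, …
g: a_k = 0, 8, 0, -16/3, 0, 16/15, 0, -32/315, 0, 16/2835, …
Product ⇒ symmetric product L₀, ord ≤ 2.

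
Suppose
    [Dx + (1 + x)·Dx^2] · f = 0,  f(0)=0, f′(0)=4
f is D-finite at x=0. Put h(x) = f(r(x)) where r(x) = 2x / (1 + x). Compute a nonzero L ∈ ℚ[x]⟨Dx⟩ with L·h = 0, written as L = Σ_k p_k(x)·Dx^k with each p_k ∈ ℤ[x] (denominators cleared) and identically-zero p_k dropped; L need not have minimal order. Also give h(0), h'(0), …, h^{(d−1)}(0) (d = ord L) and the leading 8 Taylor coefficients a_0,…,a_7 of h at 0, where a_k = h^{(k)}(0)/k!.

L = (4 + 6·x)·Dx + (1 + 4·x + 3·x^2)·Dx^2  (order 2).
h: a_k = 0, 8, -16, 104/3, -80, 968/5, -1456/3, 8744/7, …
ICs: h(0) = 0, h′(0) = 8.

f: a_k = 0, 4, -2, 4/3, -1, 4/5, -2/3, 4/7, …
f∘r: x↦r, Dx↦Dx/r' in L_f ⇒ L₀.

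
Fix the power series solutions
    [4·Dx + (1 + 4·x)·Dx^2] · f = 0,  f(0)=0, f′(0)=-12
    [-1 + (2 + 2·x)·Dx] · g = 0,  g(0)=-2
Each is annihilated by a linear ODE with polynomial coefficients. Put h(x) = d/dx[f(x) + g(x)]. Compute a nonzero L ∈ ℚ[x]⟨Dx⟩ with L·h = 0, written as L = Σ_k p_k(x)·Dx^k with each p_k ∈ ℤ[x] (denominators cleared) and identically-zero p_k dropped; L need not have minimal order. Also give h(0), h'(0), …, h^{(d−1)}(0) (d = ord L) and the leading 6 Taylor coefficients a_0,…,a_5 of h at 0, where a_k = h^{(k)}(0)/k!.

f: a_k = 0, -12, 24, -64, 192, -3072/5, …
g: a_k = -2, -1, 1/4, -1/8, 5/64, -7/128, …
f+g: L₀ = lclm(L_f,L_g), ord ≤ 2+1.
h₀' ⇒ L via d/dx closure of L₀.
L = (52 + 16·x) + (125 + 232·x + 80·x^2)·Dx + (14 + 78·x + 96·x^2 + 32·x^3)·Dx^2  (order 2).
h: a_k = -13, 97/2, -1539/8, 12293/16, -393251/128, 3145791/256, …
ICs: h(0) = -13, h′(0) = 97/2.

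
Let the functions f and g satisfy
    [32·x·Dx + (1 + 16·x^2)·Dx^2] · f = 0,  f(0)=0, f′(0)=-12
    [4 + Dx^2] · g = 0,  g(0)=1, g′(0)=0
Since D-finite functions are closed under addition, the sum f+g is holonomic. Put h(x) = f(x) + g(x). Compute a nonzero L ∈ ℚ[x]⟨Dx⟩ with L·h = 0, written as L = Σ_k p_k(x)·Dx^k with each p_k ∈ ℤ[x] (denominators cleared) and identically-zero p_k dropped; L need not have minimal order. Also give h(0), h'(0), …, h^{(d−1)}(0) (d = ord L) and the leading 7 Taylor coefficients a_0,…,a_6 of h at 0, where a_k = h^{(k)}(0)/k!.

L = (-6016·x + 102400·x^3 + 32768·x^5)·Dx + (-28 + 1216·x^2 + 27648·x^4 + 16384·x^6)·Dx^2 + (-1504·x + 25600·x^3 + 8192·x^5)·Dx^3 + (-7 + 304·x^2 + 6912·x^4 + 4096·x^6)·Dx^4  (order 4).
h: a_k = 1, -12, -2, 64, 2/3, -3072/5, -4/45, …
ICs: h(0) = 1, h′(0) = -12, h′′(0) = -4, h′′′(0) = 384.

f: a_k = 0, -12, 0, 64, 0, -3072/5, 0, …
g: a_k = 1, 0, -2, 0, 2/3, 0, -4/45, …
h₀=f+g: left-lcm gives L₀, ord ≤ 4.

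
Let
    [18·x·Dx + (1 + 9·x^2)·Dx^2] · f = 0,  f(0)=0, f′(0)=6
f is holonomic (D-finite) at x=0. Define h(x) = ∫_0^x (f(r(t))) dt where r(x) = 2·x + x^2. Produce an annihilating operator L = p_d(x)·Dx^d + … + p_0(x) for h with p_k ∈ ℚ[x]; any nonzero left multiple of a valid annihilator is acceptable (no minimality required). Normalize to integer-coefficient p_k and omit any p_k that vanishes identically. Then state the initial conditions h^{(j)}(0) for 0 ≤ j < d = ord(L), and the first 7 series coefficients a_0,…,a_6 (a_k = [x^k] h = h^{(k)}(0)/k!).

L = (-1 + 72·x + 144·x^2 + 108·x^3 + 27·x^4)·Dx^2 + (1 + x + 36·x^2 + 72·x^3 + 45·x^4 + 9·x^5)·Dx^3  (order 3).
h: a_k = 0, 0, 6, 2, -36, -216/5, 2502/5, …
ICs: h(0) = 0, h′(0) = 0, h′′(0) = 12.

f: a_k = 0, 6, 0, -18, 0, 486/5, 0, …
Substitute x→r, Dx→(1/r')Dx; clear ⇒ L₀.
h=∫₀ˣh₀: take L = L₀·Dx.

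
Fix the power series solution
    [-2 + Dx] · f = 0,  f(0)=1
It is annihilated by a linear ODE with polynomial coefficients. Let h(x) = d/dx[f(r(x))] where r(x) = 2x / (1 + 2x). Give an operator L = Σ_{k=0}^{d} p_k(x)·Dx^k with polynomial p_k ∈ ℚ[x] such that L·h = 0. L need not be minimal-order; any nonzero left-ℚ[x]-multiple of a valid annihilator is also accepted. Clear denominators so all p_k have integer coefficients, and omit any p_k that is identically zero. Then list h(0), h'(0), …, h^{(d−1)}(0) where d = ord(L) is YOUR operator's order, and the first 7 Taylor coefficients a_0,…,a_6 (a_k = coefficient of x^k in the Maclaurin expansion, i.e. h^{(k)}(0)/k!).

L = -8·x + (-1 - 4·x - 4·x^2)·Dx  (order 1).
h: a_k = 4, 0, -16, 128/3, -64, 512/15, 1280/9, …
ICs: h(0) = 4.

f: a_k = 1, 2, 2, 4/3, 2/3, 4/15, 4/45, …
L₀ from L_f via x↦r, Dx↦r'^{-1}Dx.
Differentiate: ansatz ord ≤ ord L₀ ⇒ L.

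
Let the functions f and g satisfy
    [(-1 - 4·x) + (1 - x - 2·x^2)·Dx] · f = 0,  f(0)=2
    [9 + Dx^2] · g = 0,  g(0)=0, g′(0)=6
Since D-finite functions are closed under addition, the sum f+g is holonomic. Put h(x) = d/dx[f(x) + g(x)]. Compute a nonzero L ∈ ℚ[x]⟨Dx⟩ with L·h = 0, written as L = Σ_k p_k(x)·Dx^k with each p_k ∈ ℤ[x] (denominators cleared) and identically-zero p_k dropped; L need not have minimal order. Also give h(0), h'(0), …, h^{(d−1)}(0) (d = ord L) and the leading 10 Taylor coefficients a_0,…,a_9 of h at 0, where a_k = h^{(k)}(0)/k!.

f: a_k = 2, 2, 6, 10, 22, 42, 86, 170, 342, 682, …
g: a_k = 0, 6, 0, -9, 0, 81/20, 0, -243/280, 0, 243/2240, …
Sum ⇒ L₀ = lclm(L_f,L_g) in ℚ(x)⟨Dx⟩.
h₀' ⇒ L via d/dx closure of L₀.
L = (954 + 3600·x + 8154·x^2 + 4140·x^3 + 5760·x^4 + 3888·x^5 + 2592·x^6) + (-117 - 369·x + 585·x^2 + 747·x^3 + 90·x^4 + 828·x^5 + 1512·x^6 + 864·x^7)·Dx + (106 + 400·x + 906·x^2 + 460·x^3 + 640·x^4 + 432·x^5 + 288·x^6)·Dx^2 + (-13 - 41·x + 65·x^2 + 83·x^3 + 10·x^4 + 92·x^5 + 168·x^6 + 96·x^7)·Dx^3  (order 3).
h: a_k = 8, 12, 3, 88, 921/4, 516, 47357/40, 2736, 13751307/2240, 13660, …
ICs: h(0) = 8, h′(0) = 12, h′′(0) = 6.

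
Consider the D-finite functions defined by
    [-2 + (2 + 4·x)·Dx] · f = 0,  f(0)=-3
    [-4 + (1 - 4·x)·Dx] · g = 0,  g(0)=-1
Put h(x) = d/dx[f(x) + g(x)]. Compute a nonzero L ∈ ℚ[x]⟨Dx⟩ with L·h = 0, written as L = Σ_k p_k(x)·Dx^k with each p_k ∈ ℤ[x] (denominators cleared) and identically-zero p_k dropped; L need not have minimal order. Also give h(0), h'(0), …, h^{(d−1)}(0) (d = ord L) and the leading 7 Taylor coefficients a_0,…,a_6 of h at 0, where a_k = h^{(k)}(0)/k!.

L = (-40 - 32·x) + (-31 - 136·x - 112·x^2)·Dx + (3 - 2·x - 32·x^2 - 32·x^3)·Dx^2  (order 2).
h: a_k = -7, -29, -393/2, -2033/2, -41065/8, -196419/8, -1835701/16, …
ICs: h(0) = -7, h′(0) = -29.

f: a_k = -3, -3, 3/2, -3/2, 15/8, -21/8, 63/16, …
g: a_k = -1, -4, -16, -64, -256, -1024, -4096, …
L₀ := lclm(L_f,L_g); ord L₀ ≤ 1+1.
h₀' ⇒ L via d/dx closure of L₀.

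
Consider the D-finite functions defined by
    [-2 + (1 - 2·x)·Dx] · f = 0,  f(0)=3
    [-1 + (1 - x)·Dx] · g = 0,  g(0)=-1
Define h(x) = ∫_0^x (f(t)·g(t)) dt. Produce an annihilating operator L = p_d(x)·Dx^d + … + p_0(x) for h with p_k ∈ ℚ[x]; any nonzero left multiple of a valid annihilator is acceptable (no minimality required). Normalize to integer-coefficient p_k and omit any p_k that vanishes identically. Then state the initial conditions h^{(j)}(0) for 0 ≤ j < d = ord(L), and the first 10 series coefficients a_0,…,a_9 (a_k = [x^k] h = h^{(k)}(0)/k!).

f: a_k = 3, 6, 12, 24, 48, 96, 192, 384, 768, 1536, …
g: a_k = -1, -1, -1, -1, -1, -1, -1, -1, -1, -1, …
Sym-product of L_f,L_g gives L₀ (≤ ord 1).
∫: right-multiply L₀ by Dx.
L = (-3 + 4·x)·Dx + (1 - 3·x + 2·x^2)·Dx^2  (order 2).
h: a_k = 0, -3, -9/2, -7, -45/4, -93/5, -63/2, -381/7, -765/8, -511/3, …
ICs: h(0) = 0, h′(0) = -3.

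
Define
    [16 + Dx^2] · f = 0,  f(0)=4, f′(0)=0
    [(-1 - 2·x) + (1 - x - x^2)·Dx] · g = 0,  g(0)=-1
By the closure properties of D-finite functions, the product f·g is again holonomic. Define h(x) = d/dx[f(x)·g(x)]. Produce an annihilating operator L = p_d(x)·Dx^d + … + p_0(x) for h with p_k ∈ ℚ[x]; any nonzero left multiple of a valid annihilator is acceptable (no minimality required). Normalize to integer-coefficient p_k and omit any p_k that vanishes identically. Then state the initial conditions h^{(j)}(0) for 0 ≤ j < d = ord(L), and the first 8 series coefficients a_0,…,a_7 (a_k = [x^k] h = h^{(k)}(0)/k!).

f: a_k = 4, 0, -32, 0, 128/3, 0, -1024/45, 0, …
g: a_k = -1, -1, -2, -3, -5, -8, -13, -21, …
Sym-product of L_f,L_g gives L₀ (≤ ord 2).
h₀' ⇒ L via d/dx closure of L₀.
L = (54 - 256·x - 128·x^2 + 256·x^3 + 128·x^4) + (-13 - 10·x + 48·x^2 + 32·x^3)·Dx + (7 - 15·x - 7·x^2 + 16·x^3 + 8·x^4)·Dx^2  (order 2).
h: a_k = -4, 48, 60, 16/3, 320/3, 4088/15, 21028/45, 88768/105, …
ICs: h(0) = -4, h′(0) = 48.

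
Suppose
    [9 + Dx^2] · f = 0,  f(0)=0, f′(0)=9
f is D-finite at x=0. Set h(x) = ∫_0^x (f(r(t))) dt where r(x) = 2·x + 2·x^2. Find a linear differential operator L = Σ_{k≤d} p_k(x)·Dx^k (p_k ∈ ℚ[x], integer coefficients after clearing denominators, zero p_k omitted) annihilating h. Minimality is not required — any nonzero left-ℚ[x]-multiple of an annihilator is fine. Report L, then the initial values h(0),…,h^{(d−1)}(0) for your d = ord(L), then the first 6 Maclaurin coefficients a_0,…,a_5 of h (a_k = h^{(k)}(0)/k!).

f: a_k = 0, 9, 0, -27/2, 0, 243/40, …
Substitute x→r, Dx→(1/r')Dx; clear ⇒ L₀.
h=∫h₀ ⇒ L = L₀·Dx.
L = (36 + 216·x + 432·x^2 + 288·x^3)·Dx - 2·Dx^2 + (1 + 2·x)·Dx^3  (order 3).
h: a_k = 0, 0, 9, 6, -27, -324/5, …
ICs: h(0) = 0, h′(0) = 0, h′′(0) = 18.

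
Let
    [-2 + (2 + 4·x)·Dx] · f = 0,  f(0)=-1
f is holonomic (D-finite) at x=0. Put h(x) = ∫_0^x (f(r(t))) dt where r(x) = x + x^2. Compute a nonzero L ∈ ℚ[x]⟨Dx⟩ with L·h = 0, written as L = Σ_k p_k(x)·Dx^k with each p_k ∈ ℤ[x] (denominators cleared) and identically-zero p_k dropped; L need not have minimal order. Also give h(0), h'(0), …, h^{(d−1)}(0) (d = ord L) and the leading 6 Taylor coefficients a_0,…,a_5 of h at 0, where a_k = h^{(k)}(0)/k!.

f: a_k = -1, -1, 1/2, -1/2, 5/8, -7/8, …
Change of var in L_f (x↦r) gives L₀.
h=∫₀ˣh₀: take L = L₀·Dx.
L = (-1 - 2·x)·Dx + (1 + 2·x + 2·x^2)·Dx^2  (order 2).
h: a_k = 0, -1, -1/2, -1/6, 1/8, -3/40, …
ICs: h(0) = 0, h′(0) = -1.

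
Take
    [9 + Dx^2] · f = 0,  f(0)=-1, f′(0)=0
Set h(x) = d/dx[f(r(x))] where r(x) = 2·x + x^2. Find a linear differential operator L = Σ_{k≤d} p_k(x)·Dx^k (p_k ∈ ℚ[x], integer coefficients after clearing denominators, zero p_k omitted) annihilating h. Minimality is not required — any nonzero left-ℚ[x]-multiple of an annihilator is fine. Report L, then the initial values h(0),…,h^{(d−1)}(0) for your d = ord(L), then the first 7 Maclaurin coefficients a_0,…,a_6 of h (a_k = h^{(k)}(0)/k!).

f: a_k = -1, 0, 9/2, 0, -27/8, 0, 81/80, …
Substitute x→r, Dx→(1/r')Dx; clear ⇒ L₀.
h₀' ⇒ L via d/dx closure of L₀.
L = (39 + 144·x + 216·x^2 + 144·x^3 + 36·x^4) + (-3 - 3·x)·Dx + (1 + 2·x + x^2)·Dx^2  (order 2).
h: a_k = 0, 36, 54, -198, -540, -486/5, 5859/5, …
ICs: h(0) = 0, h′(0) = 36.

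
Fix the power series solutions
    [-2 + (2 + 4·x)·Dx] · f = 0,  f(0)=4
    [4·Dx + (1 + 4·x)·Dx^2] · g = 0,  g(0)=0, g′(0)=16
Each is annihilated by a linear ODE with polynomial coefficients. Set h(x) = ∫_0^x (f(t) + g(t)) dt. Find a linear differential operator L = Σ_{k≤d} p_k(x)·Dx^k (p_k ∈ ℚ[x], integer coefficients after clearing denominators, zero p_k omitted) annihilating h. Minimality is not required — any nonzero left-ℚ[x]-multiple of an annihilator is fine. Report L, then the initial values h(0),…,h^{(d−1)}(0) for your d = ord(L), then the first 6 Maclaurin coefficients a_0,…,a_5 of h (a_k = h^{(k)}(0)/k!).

L = (20 + 16·x)·Dx^2 + (29 + 104·x + 80·x^2)·Dx^3 + (3 + 22·x + 48·x^2 + 32·x^3)·Dx^4  (order 4).
h: a_k = 0, 4, 10, -34/3, 131/6, -517/10, …
ICs: h(0) = 0, h′(0) = 4, h′′(0) = 20, h′′′(0) = -68.

f: a_k = 4, 4, -2, 2, -5/2, 7/2, …
g: a_k = 0, 16, -32, 256/3, -256, 4096/5, …
f+g: L₀ = lclm(L_f,L_g), ord ≤ 1+2.
h=∫h₀ ⇒ L = L₀·Dx.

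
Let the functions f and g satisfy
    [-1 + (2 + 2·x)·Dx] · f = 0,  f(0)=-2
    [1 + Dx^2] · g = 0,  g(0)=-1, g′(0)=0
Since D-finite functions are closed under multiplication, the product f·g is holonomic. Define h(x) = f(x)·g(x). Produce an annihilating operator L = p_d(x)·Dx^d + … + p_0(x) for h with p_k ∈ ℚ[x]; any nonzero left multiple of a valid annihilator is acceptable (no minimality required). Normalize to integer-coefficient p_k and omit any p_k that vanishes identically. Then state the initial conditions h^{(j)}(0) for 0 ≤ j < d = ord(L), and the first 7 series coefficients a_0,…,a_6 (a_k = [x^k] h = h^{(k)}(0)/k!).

L = (7 + 8·x + 4·x^2) + (-4 - 4·x)·Dx + (4 + 8·x + 4·x^2)·Dx^2  (order 2).
h: a_k = 2, 1, -5/4, -3/8, 25/192, 13/384, -349/23040, …
ICs: h(0) = 2, h′(0) = 1.

f: a_k = -2, -1, 1/4, -1/8, 5/64, -7/128, 21/512, …
g: a_k = -1, 0, 1/2, 0, -1/24, 0, 1/720, …
h₀=f·g: eliminate ⇒ L₀, order ≤ 1·2.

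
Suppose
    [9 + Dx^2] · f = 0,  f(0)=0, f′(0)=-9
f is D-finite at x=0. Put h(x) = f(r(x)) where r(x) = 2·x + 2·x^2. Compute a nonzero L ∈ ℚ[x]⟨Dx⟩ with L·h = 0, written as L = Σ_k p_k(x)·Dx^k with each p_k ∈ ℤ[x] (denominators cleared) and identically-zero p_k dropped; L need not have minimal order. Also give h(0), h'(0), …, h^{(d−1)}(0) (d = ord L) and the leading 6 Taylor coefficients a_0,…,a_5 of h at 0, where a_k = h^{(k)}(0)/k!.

L = (36 + 216·x + 432·x^2 + 288·x^3) - 2·Dx + (1 + 2·x)·Dx^2  (order 2).
h: a_k = 0, -18, -18, 108, 324, 648/5, …
ICs: h(0) = 0, h′(0) = -18.

f: a_k = 0, -9, 0, 27/2, 0, -243/40, …
L₀ from L_f via x↦r, Dx↦r'^{-1}Dx.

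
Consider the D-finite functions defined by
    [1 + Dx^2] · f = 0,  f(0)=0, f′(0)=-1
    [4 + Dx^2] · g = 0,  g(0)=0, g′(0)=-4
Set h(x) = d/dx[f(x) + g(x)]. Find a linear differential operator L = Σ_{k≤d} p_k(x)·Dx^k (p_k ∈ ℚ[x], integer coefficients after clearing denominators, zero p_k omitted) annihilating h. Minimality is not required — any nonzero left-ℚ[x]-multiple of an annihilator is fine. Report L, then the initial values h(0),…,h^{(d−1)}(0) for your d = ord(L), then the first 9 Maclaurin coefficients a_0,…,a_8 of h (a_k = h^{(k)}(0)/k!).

f: a_k = 0, -1, 0, 1/6, 0, -1/120, 0, 1/5040, 0, …
g: a_k = 0, -4, 0, 8/3, 0, -8/15, 0, 16/315, 0, …
f+g: L₀ = lclm(L_f,L_g), ord ≤ 2+2.
Derive L from L₀ (diff closure).
L = 4 + 5·Dx^2 + Dx^4  (order 4).
h: a_k = -5, 0, 17/2, 0, -65/24, 0, 257/720, 0, -205/8064, …
ICs: h(0) = -5, h′(0) = 0, h′′(0) = 17, h′′′(0) = 0.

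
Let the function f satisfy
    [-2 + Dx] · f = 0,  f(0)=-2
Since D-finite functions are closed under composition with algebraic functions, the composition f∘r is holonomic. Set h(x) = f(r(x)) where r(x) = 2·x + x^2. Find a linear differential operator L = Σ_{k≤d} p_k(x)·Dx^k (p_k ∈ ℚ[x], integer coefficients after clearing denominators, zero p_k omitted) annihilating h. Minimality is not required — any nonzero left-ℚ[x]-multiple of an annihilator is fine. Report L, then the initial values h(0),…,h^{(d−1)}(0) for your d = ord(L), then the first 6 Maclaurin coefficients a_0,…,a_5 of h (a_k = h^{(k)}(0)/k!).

L = (-4 - 4·x) + Dx  (order 1).
h: a_k = -2, -8, -20, -112/3, -172/3, -1136/15, …
ICs: h(0) = -2.

f: a_k = -2, -4, -4, -8/3, -4/3, -8/15, …
Change of var in L_f (x↦r) gives L₀.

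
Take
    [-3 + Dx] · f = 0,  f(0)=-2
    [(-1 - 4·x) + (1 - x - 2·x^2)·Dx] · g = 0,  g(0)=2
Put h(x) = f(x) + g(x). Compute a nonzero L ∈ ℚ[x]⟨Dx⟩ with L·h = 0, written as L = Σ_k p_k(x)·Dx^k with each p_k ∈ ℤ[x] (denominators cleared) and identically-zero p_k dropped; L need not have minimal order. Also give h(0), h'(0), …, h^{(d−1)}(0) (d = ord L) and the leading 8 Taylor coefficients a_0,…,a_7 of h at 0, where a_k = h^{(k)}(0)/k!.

L = (9 + 9·x + 126·x^2 + 72·x^3) + (3 - 30·x - 51·x^2 + 36·x^3 + 36·x^4)·Dx + (-2 + 9·x + 3·x^2 - 20·x^3 - 12·x^4)·Dx^2  (order 2).
h: a_k = 0, -4, -3, 1, 61/4, 759/20, 3359/40, 47357/280, …
ICs: h(0) = 0, h′(0) = -4.

f: a_k = -2, -6, -9, -9, -27/4, -81/20, -81/40, -243/280, …
g: a_k = 2, 2, 6, 10, 22, 42, 86, 170, …
h₀=f+g: left-lcm gives L₀, ord ≤ 2.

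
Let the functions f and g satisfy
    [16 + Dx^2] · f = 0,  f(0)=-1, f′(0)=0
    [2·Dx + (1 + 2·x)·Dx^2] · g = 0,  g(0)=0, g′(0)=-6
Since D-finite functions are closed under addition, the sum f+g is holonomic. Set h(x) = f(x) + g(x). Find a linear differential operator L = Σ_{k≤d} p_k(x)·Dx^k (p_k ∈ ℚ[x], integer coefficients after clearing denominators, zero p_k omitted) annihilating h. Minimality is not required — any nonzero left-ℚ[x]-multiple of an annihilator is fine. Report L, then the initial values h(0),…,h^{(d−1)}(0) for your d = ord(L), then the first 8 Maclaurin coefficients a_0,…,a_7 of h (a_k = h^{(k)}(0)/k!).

f: a_k = -1, 0, 8, 0, -32/3, 0, 256/45, 0, …
g: a_k = 0, -6, 6, -8, 12, -96/5, 32, -384/7, …
L₀ := lclm(L_f,L_g); ord L₀ ≤ 2+2.
L = (160 + 256·x + 256·x^2)·Dx + (48 + 224·x + 384·x^2 + 256·x^3)·Dx^2 + (10 + 16·x + 16·x^2)·Dx^3 + (3 + 14·x + 24·x^2 + 16·x^3)·Dx^4  (order 4).
h: a_k = -1, -6, 14, -8, 4/3, -96/5, 1696/45, -384/7, …
ICs: h(0) = -1, h′(0) = -6, h′′(0) = 28, h′′′(0) = -48.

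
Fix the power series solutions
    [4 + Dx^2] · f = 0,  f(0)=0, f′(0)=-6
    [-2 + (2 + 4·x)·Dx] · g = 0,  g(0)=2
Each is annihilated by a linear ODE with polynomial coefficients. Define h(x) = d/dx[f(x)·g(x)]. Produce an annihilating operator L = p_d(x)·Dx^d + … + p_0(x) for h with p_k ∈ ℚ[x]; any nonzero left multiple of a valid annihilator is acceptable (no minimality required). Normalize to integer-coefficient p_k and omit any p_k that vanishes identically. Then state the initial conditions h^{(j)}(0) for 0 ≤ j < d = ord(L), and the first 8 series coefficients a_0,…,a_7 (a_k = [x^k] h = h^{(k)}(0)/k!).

f: a_k = 0, -6, 0, 4, 0, -4/5, 0, 8/105, …
g: a_k = 2, 2, -1, 1, -5/4, 7/4, -21/8, 33/8, …
L₀ := L_f ⊗_s L_g (sym. prod.), ord ≤ 2.
h₀' ⇒ L via d/dx closure of L₀.
L = (53 + 288·x + 544·x^2 + 512·x^3 + 256·x^4) + (-2 - 36·x - 96·x^2 - 64·x^3)·Dx + (7 + 44·x + 108·x^2 + 128·x^3 + 64·x^4)·Dx^2  (order 2).
h: a_k = -12, -24, 42, 8, 19/2, -243/5, 983/12, -15454/105, …
ICs: h(0) = -12, h′(0) = -24.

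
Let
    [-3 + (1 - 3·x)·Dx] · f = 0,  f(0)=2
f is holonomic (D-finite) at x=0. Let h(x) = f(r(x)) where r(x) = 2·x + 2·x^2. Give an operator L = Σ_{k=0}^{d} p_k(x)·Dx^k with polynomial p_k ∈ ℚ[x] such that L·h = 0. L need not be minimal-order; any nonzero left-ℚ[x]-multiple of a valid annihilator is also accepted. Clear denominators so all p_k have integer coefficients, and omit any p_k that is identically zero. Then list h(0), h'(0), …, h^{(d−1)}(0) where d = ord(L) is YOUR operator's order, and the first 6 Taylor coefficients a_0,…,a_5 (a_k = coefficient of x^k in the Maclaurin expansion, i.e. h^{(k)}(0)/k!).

f: a_k = 2, 6, 18, 54, 162, 486, …
Change of var in L_f (x↦r) gives L₀.
L = (6 + 12·x) + (-1 + 6·x + 6·x^2)·Dx  (order 1).
h: a_k = 2, 12, 84, 576, 3960, 27216, …
ICs: h(0) = 2.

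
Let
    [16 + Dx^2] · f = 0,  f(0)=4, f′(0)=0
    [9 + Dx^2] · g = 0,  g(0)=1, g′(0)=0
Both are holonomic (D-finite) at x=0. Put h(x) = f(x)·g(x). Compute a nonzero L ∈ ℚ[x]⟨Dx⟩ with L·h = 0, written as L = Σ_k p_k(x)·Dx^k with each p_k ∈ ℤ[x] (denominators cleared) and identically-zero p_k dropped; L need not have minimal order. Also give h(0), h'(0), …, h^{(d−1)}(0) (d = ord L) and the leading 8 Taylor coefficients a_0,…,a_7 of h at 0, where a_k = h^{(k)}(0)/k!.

L = 49 + 50·Dx^2 + Dx^4  (order 4).
h: a_k = 4, 0, -50, 0, 1201/6, 0, -11765/36, 0, …
ICs: h(0) = 4, h′(0) = 0, h′′(0) = -100, h′′′(0) = 0.

f: a_k = 4, 0, -32, 0, 128/3, 0, -1024/45, 0, …
g: a_k = 1, 0, -9/2, 0, 27/8, 0, -81/80, 0, …
Product ⇒ symmetric product L₀, ord ≤ 4.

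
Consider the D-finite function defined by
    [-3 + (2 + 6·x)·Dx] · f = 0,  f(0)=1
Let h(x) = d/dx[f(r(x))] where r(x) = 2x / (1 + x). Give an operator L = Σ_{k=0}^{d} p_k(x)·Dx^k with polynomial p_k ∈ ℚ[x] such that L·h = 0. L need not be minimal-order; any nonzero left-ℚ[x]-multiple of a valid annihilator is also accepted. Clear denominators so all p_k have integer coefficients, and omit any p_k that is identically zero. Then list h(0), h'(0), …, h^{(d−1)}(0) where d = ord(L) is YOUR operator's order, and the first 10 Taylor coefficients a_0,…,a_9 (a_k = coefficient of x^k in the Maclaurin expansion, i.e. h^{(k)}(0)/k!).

f: a_k = 1, 3/2, -9/8, 27/16, -405/128, 1701/256, -15309/1024, 72171/2048, -2814669/32768, 14073345/65536, …
Change of var in L_f (x↦r) gives L₀.
Differentiate: ansatz ord ≤ ord L₀ ⇒ L.
L = (-5 - 14·x) + (-1 - 8·x - 7·x^2)·Dx  (order 1).
h: a_k = 3, -15, 153/2, -861/2, 20685/8, -128961/8, 1644825/16, -10648221/16, 557431281/128, -3677339445/128, …
ICs: h(0) = 3.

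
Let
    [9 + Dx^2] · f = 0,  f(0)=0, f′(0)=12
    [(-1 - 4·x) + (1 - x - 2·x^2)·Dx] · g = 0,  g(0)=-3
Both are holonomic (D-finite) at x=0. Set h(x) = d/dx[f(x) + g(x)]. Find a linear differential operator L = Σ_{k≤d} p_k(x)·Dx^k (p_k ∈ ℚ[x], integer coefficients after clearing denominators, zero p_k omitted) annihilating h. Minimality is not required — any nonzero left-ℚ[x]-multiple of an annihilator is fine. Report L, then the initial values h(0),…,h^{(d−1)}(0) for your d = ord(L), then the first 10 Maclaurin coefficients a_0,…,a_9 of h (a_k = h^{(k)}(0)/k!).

L = (954 + 3600·x + 8154·x^2 + 4140·x^3 + 5760·x^4 + 3888·x^5 + 2592·x^6) + (-117 - 369·x + 585·x^2 + 747·x^3 + 90·x^4 + 828·x^5 + 1512·x^6 + 864·x^7)·Dx + (106 + 400·x + 906·x^2 + 460·x^3 + 640·x^4 + 432·x^5 + 288·x^6)·Dx^2 + (-13 - 41·x + 65·x^2 + 83·x^3 + 10·x^4 + 92·x^5 + 168·x^6 + 96·x^7)·Dx^3  (order 3).
h: a_k = 9, -18, -99, -132, -549/2, -774, -35943/20, -4104, -10309653/1120, -20490, …
ICs: h(0) = 9, h′(0) = -18, h′′(0) = -198.

f: a_k = 0, 12, 0, -18, 0, 81/10, 0, -243/140, 0, 243/1120, …
g: a_k = -3, -3, -9, -15, -33, -63, -129, -255, -513, -1023, …
L₀ := lclm(L_f,L_g); ord L₀ ≤ 2+1.
Differentiate: ansatz ord ≤ ord L₀ ⇒ L.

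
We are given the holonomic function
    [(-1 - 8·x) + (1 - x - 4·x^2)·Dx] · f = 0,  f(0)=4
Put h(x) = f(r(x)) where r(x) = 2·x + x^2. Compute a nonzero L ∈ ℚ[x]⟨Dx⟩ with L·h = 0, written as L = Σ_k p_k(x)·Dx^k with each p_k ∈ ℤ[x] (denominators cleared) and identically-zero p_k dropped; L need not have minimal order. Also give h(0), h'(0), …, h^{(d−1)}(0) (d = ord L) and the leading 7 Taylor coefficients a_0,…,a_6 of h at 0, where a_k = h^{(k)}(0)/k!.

L = (2 + 34·x + 48·x^2 + 16·x^3) + (-1 + 2·x + 17·x^2 + 16·x^3 + 4·x^4)·Dx  (order 1).
h: a_k = 4, 8, 84, 368, 2308, 12248, 69956, …
ICs: h(0) = 4.

f: a_k = 4, 4, 20, 36, 116, 260, 724, …
L₀ from L_f via x↦r, Dx↦r'^{-1}Dx.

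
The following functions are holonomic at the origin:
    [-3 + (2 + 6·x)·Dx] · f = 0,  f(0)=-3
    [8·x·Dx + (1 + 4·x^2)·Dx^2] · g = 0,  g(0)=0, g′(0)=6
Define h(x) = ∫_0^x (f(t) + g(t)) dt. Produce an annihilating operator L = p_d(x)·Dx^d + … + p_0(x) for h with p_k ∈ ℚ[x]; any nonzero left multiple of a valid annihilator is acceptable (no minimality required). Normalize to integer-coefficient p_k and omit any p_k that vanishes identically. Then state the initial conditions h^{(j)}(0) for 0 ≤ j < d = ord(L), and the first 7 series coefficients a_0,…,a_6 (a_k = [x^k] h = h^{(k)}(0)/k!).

f: a_k = -3, -9/2, 27/8, -81/16, 1215/128, -5103/256, 45927/1024, …
g: a_k = 0, 6, 0, -8, 0, 96/5, 0, …
Sum ⇒ L₀ = lclm(L_f,L_g) in ℚ(x)⟨Dx⟩.
∫: right-multiply L₀ by Dx.
L = (-48 - 360·x + 576·x^2 + 864·x^3)·Dx^2 + (-59 - 192·x - 120·x^2 + 2304·x^3 + 3024·x^4)·Dx^3 + (-6 + 14·x + 144·x^2 + 272·x^3 + 672·x^4 + 864·x^5)·Dx^4  (order 4).
h: a_k = 0, -3, 3/4, 9/8, -209/64, 243/128, -313/2560, …
ICs: h(0) = 0, h′(0) = -3, h′′(0) = 3/2, h′′′(0) = 27/4.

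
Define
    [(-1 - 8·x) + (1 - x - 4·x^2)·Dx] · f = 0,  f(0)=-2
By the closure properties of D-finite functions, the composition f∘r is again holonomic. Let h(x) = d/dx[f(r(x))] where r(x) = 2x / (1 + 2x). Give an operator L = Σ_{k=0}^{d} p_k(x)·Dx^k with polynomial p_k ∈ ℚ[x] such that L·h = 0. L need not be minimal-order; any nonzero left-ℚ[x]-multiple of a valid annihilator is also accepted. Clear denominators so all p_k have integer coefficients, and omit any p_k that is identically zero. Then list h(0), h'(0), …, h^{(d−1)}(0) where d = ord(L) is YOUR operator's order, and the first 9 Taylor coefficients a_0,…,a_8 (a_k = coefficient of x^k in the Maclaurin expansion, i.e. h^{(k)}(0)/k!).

f: a_k = -2, -2, -10, -18, -58, -130, -362, -882, -2330, …
f∘r: x↦r, Dx↦Dx/r' in L_f ⇒ L₀.
Differentiate: ansatz ord ≤ ord L₀ ⇒ L.
L = (16 + 96·x + 960·x^2 + 1152·x^3) + (-1 - 22·x - 60·x^2 + 248·x^3 + 576·x^4)·Dx  (order 1).
h: a_k = -4, -64, 0, -2048, 5120, -61440, 258048, -1900544, 9584640, …
ICs: h(0) = -4.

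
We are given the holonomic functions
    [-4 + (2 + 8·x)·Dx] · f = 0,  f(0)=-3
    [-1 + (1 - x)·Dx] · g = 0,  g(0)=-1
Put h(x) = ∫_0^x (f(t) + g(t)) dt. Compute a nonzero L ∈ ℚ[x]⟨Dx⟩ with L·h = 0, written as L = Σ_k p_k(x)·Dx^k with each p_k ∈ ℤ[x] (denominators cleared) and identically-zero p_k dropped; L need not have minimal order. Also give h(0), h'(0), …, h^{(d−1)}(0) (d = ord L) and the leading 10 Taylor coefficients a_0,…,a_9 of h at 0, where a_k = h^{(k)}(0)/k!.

f: a_k = -3, -6, 6, -12, 30, -84, 252, -792, 2574, -8580, …
g: a_k = -1, -1, -1, -1, -1, -1, -1, -1, -1, -1, …
Weyl lclm of L_f,L_g ⇒ L₀ (ord ≤ 2).
h=∫h₀ ⇒ L = L₀·Dx.
L = (8 + 12·x)·Dx + (-6 - 8·x - 36·x^2)·Dx^2 + (-1 + 3·x + 22·x^2 - 24·x^3)·Dx^3  (order 3).
h: a_k = 0, -4, -7/2, 5/3, -13/4, 29/5, -85/6, 251/7, -793/8, 2573/9, …
ICs: h(0) = 0, h′(0) = -4, h′′(0) = -7.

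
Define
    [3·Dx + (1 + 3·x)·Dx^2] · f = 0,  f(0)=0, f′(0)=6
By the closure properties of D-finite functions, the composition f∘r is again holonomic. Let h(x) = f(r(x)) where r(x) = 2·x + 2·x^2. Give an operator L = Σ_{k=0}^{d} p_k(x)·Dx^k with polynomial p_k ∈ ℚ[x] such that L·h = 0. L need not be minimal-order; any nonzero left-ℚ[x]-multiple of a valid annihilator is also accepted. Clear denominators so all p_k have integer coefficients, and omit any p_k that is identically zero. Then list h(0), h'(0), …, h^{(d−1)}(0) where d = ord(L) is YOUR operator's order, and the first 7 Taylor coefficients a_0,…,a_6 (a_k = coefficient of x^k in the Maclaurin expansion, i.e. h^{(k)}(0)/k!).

f: a_k = 0, 6, -9, 18, -81/2, 486/5, -243, …
Substitute x→r, Dx→(1/r')Dx; clear ⇒ L₀.
L = (4 + 12·x + 12·x^2)·Dx + (1 + 8·x + 18·x^2 + 12·x^3)·Dx^2  (order 2).
h: a_k = 0, 12, -24, 72, -252, 4752/5, -3744, …
ICs: h(0) = 0, h′(0) = 12.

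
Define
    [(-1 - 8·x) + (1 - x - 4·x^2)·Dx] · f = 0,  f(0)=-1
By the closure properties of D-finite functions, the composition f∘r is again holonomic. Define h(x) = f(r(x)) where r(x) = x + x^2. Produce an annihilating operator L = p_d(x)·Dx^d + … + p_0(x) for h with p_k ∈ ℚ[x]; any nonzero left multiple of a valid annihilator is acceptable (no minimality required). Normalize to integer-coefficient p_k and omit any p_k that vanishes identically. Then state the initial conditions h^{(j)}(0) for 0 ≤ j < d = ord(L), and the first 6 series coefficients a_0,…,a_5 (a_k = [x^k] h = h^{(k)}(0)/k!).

L = (1 + 10·x + 24·x^2 + 16·x^3) + (-1 + x + 5·x^2 + 8·x^3 + 4·x^4)·Dx  (order 1).
h: a_k = -1, -1, -6, -19, -61, -208, …
ICs: h(0) = -1.

f: a_k = -1, -1, -5, -9, -29, -65, …
Substitute x→r, Dx→(1/r')Dx; clear ⇒ L₀.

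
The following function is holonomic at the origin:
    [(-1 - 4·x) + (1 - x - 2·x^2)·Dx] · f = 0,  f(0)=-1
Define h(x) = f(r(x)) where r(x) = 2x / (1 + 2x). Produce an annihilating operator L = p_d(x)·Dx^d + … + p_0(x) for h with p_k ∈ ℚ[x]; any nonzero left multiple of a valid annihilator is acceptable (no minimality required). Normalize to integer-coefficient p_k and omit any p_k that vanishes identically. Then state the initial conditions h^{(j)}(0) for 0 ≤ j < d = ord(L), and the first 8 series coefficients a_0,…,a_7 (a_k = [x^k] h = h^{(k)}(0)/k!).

L = (2 + 20·x) + (-1 - 4·x + 4·x^2 + 16·x^3)·Dx  (order 1).
h: a_k = -1, -2, -8, 0, -64, 128, -768, 2560, …
ICs: h(0) = -1.

f: a_k = -1, -1, -3, -5, -11, -21, -43, -85, …
Change of var in L_f (x↦r) gives L₀.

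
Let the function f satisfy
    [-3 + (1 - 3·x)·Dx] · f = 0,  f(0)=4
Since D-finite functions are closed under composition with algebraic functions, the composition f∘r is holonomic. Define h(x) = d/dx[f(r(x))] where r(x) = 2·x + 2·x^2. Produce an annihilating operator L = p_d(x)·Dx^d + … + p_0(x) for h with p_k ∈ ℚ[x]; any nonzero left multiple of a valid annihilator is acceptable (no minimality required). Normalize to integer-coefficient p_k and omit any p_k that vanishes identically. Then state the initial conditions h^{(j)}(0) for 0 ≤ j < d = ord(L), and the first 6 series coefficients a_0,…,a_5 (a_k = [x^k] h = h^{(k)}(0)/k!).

f: a_k = 4, 12, 36, 108, 324, 972, …
L₀ from L_f via x↦r, Dx↦r'^{-1}Dx.
Differentiate: ansatz ord ≤ ord L₀ ⇒ L.
L = (14 + 36·x + 36·x^2) + (-1 + 4·x + 18·x^2 + 12·x^3)·Dx  (order 1).
h: a_k = 24, 336, 3456, 31680, 272160, 2244672, …
ICs: h(0) = 24.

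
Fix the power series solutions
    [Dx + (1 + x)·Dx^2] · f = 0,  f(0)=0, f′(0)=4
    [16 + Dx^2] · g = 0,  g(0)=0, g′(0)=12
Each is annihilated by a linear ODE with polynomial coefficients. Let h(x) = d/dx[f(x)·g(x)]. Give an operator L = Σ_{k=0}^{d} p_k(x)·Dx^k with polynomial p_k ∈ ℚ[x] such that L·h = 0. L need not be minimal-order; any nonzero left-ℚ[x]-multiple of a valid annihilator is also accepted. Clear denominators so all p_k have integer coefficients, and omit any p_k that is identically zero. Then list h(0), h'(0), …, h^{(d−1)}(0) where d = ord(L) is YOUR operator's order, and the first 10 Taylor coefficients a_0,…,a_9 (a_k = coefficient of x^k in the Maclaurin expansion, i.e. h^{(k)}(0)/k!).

f: a_k = 0, 4, -2, 4/3, -1, 4/5, -2/3, 4/7, -1/2, 4/9, …
g: a_k = 0, 12, 0, -32, 0, 128/5, 0, -1024/105, 0, 2048/945, …
f·g: L₀ = L_f ⊗_s L_g, ord ≤ 2·2.
Differentiate: ansatz ord ≤ ord L₀ ⇒ L.
L = (96160 + 647168·x + 1757184·x^2 + 2482176·x^3 + 1931264·x^4 + 786432·x^5 + 131072·x^6) + (13728 + 74144·x + 156160·x^2 + 161280·x^3 + 81920·x^4 + 16384·x^5)·Dx + (13546 + 87008·x + 228848·x^2 + 316416·x^3 + 242944·x^4 + 98304·x^5 + 16384·x^6)·Dx^2 + (858 + 4634·x + 9760·x^2 + 10080·x^3 + 5120·x^4 + 1024·x^5)·Dx^3 + (471 + 2910·x + 7439·x^2 + 10080·x^3 + 7640·x^4 + 3072·x^5 + 512·x^6)·Dx^4  (order 4).
h: a_k = 0, 96, -72, -448, 260, 416, -952/5, -3968/21, 582/7, 30176/945, …
ICs: h(0) = 0, h′(0) = 96, h′′(0) = -144, h′′′(0) = -2688.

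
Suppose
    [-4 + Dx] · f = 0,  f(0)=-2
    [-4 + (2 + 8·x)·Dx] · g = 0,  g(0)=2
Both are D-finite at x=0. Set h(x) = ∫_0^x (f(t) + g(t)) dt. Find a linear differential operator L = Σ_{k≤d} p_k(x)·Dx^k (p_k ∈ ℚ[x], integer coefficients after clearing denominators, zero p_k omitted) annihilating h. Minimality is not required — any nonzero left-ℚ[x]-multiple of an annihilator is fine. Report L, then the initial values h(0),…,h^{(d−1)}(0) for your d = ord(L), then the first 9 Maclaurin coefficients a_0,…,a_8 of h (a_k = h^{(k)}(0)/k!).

f: a_k = -2, -8, -16, -64/3, -64/3, -256/15, -512/45, -2048/315, -1024/315, …
g: a_k = 2, 4, -4, 8, -20, 56, -168, 528, -1716, …
Weyl lclm of L_f,L_g ⇒ L₀ (ord ≤ 2).
Integrate: L := L₀·Dx.
L = (24 + 64·x)·Dx + (-10 - 64·x - 128·x^2)·Dx^2 + (1 + 12·x + 32·x^2)·Dx^3  (order 3).
h: a_k = 0, 0, -2, -20/3, -10/3, -124/15, 292/45, -8072/315, 20534/315, …
ICs: h(0) = 0, h′(0) = 0, h′′(0) = -4.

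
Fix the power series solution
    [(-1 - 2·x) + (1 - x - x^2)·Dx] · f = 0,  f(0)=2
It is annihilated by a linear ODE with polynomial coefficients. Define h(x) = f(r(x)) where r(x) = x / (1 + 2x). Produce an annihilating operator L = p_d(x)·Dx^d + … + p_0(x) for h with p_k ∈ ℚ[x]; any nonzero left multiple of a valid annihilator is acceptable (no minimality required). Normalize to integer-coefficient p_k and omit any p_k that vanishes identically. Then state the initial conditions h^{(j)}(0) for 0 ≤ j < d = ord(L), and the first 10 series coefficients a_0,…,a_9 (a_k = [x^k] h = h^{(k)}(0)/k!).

f: a_k = 2, 2, 4, 6, 10, 16, 26, 42, 68, 110, …
Substitute x→r, Dx→(1/r')Dx; clear ⇒ L₀.
L = (-1 - 4·x) + (1 + 5·x + 7·x^2 + 2·x^3)·Dx  (order 1).
h: a_k = 2, 2, 0, -2, 6, -16, 42, -110, 288, -754, …
ICs: h(0) = 2.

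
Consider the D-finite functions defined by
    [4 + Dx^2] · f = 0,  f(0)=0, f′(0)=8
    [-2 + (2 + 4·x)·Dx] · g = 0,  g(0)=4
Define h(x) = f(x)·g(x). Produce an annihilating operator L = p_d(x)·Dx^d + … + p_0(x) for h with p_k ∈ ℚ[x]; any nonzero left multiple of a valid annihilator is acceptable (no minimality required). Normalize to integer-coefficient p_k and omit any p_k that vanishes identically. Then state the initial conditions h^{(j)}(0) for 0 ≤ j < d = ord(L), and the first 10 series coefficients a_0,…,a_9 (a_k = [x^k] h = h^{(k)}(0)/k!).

L = (7 + 16·x + 16·x^2) + (-2 - 4·x)·Dx + (1 + 4·x + 4·x^2)·Dx^2  (order 2).
h: a_k = 0, 32, 32, -112/3, -16/3, -76/15, 108/5, -1966/63, 15454/315, -185275/2268, …
ICs: h(0) = 0, h′(0) = 32.

f: a_k = 0, 8, 0, -16/3, 0, 16/15, 0, -32/315, 0, 16/2835, …
g: a_k = 4, 4, -2, 2, -5/2, 7/2, -21/4, 33/4, -429/32, 715/32, …
Product ⇒ symmetric product L₀, ord ≤ 2.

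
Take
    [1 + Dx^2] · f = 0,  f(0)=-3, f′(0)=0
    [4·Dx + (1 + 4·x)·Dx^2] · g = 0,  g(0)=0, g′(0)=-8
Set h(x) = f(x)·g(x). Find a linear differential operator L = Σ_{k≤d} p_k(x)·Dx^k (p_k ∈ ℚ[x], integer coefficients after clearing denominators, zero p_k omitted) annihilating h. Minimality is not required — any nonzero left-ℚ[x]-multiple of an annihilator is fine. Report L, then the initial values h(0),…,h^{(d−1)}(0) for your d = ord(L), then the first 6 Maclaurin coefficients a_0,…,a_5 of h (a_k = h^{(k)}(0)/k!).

f: a_k = -3, 0, 3/2, 0, -1/8, 0, …
g: a_k = 0, -8, 16, -128/3, 128, -2048/5, …
h₀=f·g: eliminate ⇒ L₀, order ≤ 2·2.
L = (-147 - 144·x - 224·x^2 + 256·x^3 + 256·x^4) + (-56 - 160·x + 384·x^2 + 512·x^3)·Dx + (-150 - 160·x - 192·x^2 + 512·x^3 + 512·x^4)·Dx^2 + (-56 - 160·x + 384·x^2 + 512·x^3)·Dx^3 + (-3 - 16·x + 32·x^2 + 256·x^3 + 256·x^4)·Dx^4  (order 4).
h: a_k = 0, 24, -48, 116, -360, 5829/5, …
ICs: h(0) = 0, h′(0) = 24, h′′(0) = -96, h′′′(0) = 696.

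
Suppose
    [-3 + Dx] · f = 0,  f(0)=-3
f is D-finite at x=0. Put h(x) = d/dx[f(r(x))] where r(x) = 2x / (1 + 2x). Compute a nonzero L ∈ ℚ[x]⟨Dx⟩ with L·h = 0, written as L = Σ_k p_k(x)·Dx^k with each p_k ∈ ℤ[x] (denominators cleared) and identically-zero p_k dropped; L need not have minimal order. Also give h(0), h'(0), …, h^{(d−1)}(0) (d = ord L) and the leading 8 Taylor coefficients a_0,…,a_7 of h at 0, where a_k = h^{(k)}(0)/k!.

f: a_k = -3, -9, -27/2, -27/2, -81/8, -243/40, -243/80, -729/560, …
Change of var in L_f (x↦r) gives L₀.
h₀' ⇒ L via d/dx closure of L₀.
L = (2 - 8·x) + (-1 - 4·x - 4·x^2)·Dx  (order 1).
h: a_k = -18, -36, 108, -72, -252, 4968/5, -9864/5, 77904/35, …
ICs: h(0) = -18.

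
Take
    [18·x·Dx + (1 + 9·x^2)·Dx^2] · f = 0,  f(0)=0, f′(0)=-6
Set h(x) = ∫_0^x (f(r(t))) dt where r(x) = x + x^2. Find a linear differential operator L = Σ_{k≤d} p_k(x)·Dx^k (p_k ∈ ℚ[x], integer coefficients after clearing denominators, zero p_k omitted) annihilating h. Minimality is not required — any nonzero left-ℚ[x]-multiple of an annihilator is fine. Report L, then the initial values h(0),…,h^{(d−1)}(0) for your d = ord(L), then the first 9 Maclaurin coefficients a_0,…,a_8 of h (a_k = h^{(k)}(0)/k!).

f: a_k = 0, -6, 0, 18, 0, -486/5, 0, 4374/7, 0, …
Change of var in L_f (x↦r) gives L₀.
∫: right-multiply L₀ by Dx.
L = (-2 + 18·x + 72·x^2 + 108·x^3 + 54·x^4)·Dx^2 + (1 + 2·x + 9·x^2 + 36·x^3 + 45·x^4 + 18·x^5)·Dx^3  (order 3).
h: a_k = 0, 0, -3, -2, 9/2, 54/5, -36/5, -468/7, -1215/28, …
ICs: h(0) = 0, h′(0) = 0, h′′(0) = -6.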